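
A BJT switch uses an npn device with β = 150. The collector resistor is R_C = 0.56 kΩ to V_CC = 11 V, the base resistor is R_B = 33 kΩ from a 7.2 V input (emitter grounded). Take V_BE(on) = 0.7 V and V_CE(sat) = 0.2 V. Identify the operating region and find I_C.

saturation; I_C ≈ 19 mA

Assume active: I_B = (7.2 − 0.7)/33 = 0.197 mA, giving I_C = β·I_B = 29.5 mA.
But then V_CE = 11 − 29.5×0.56 = -5.55 V < V_CE(sat) = 0.2 V — impossible in the active region.
So the transistor is saturated. With V_CE = 0.2 V, I_C = (V_CC − 0.2)/R_C = 10.8/0.56 = 19.3 mA.
Check: β·I_B = 29.5 mA > I_C = 19.3 mA, confirming saturation.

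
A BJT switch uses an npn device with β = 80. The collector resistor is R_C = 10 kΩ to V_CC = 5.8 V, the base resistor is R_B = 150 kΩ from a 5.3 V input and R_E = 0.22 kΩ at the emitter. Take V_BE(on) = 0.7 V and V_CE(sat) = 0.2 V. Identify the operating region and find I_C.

Assume active: I_B = (5.3 − 0.7)/(150 + 81×0.22) = 0.0274 mA, I_C = β·I_B = 2.19 mA.
Then V_CE = 5.8 − 2.19×10 − 2.22×0.22 = -16.6 V < 0.2 V — the active assumption fails.
Re-solve with V_CE = 0.2 V. KCL at the emitter: V_E/R_E = (V_BB−0.7−V_E)/R_B + (V_CC−0.2−V_E)/R_C, giving V_E = 0.127 V.
I_C = (V_CC − 0.2 − V_E)/R_C = (5.6 − 0.127)/10 = 0.547 mA.
Check: I_B = (4.6 − 0.127)/150 = 0.0298 mA, and β·I_B = 2.39 mA > I_C, confirming saturation.

saturation; I_C ≈ 0.55 mA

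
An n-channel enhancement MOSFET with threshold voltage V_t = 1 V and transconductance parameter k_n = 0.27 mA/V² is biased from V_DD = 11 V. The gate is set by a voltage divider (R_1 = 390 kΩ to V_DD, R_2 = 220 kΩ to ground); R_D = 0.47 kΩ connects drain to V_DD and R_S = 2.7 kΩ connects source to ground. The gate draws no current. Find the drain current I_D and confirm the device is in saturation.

V_G = V_DD·R_2/(R_1+R_2) = 11×220/610 = 3.97 V.
Assume saturation: I_D = (k_n/2)(V_GS − V_t)² with V_GS = V_G − I_D·R_S = 3.97 − 2.7·I_D.
Substituting gives 0.984·I_D² − 3.16·I_D + 1.19 = 0, with roots I_D = 0.435 or 2.78 mA.
The root I_D = 2.78 mA gives V_GS = -3.54 V ≤ V_t, so take I_D = 0.435 mA.
Then V_GS = 2.79 V and V_DS = V_DD − I_D(R_D+R_S) = 11 − 0.435×3.17 = 9.62 V.
Saturation requires V_DS ≥ V_GS − V_t = 1.79 V; 9.62 ≥ 1.79 ✓.

I_D ≈ 0.43 mA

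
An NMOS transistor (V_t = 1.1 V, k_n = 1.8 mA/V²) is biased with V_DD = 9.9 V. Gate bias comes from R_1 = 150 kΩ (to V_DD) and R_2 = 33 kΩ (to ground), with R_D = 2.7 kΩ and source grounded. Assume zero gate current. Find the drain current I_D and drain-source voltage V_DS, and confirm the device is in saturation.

V_G = V_DD·R_2/(R_1+R_2) = 9.9×33/183 = 1.79 V. With the source grounded, V_GS = V_G = 1.79 V.
Assume saturation: I_D = (k_n/2)(V_GS − V_t)² = (1.8/2)×(1.79 − 1.1)² = 0.9×0.685² = 0.423 mA.
V_DS = V_DD − I_D·R_D = 9.9 − 0.423×2.7 = 8.76 V.
Saturation requires V_DS ≥ V_GS − V_t = 0.685 V; 8.76 ≥ 0.685 ✓.

I_D ≈ 0.42 mA, V_DS ≈ 8.8 V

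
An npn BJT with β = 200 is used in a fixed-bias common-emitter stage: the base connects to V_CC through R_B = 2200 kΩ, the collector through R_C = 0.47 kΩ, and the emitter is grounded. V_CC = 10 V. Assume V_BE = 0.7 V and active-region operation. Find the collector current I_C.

I_C ≈ 0.85 mA

Base loop: V_CC = I_B·R_B + V_BE, so I_B = (10 − 0.7)/2200 kΩ = 0.00423 mA.
In the active region I_C = β·I_B = 200 × 0.00423 = 0.845 mA.
Collector loop: V_CE = V_CC − I_C·R_C = 10 − 0.845×0.47 = 9.6 V.
Since V_CE = 9.6 V > V_CE(sat) ≈ 0.2 V, the transistor is in the active region as assumed.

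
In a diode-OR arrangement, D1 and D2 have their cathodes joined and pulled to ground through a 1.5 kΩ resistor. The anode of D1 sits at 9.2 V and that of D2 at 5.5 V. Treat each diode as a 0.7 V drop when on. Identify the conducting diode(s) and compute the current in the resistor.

Assume both conduct. Then node N would need to be at both 9.2−0.7 = 8.5 V and 5.5−0.7 = 4.8 V, which is impossible.
Assume only D1 conducts: V_N = 9.2 − 0.7 = 8.5 V, so I_R = 8.5/1.5 = 5.67 mA.
Check D2: its anode-to-cathode voltage is 5.5 − 8.5 = -3 V < 0.7 V, so it is off. The assumption is consistent.

Only D1 conducts; I_R ≈ 5.7 mA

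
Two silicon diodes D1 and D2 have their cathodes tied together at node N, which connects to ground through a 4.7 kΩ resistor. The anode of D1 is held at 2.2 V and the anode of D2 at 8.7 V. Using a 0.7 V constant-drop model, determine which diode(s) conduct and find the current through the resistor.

Only D2 conducts; I_R ≈ 1.7 mA

Assume both conduct. Then node N would need to be at both 2.2−0.7 = 1.5 V and 8.7−0.7 = 8 V, which is impossible.
Assume only D2 conducts: V_N = 8.7 − 0.7 = 8 V, so I_R = 8/4.7 = 1.7 mA.
Check D1: its anode-to-cathode voltage is 2.2 − 8 = -5.8 V < 0.7 V, so it is off. The assumption is consistent.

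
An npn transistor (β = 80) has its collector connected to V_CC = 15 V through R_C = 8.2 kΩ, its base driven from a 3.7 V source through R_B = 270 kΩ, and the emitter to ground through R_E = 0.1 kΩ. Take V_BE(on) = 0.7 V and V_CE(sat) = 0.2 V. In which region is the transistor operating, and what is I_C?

Assume active. Base-emitter loop: I_B = (V_BB − V_BE)/(R_B + (β+1)R_E) = (3.7 − 0.7)/(270 + 81×0.1) = 0.0108 mA.
I_C = β·I_B = 80×0.0108 = 0.863 mA.
V_CE = V_CC − I_C·R_C − I_E·R_E = 15 − 0.863×8.2 − 0.874×0.1 = 7.84 V > V_CE(sat), so the active-region assumption holds.

active; I_C ≈ 0.86 mA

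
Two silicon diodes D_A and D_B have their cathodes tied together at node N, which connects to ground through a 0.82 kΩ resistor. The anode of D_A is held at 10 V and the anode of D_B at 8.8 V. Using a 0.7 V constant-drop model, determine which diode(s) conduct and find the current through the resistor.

Assume both conduct. Then node N would need to be at both 10−0.7 = 9.3 V and 8.8−0.7 = 8.1 V, which is impossible.
Assume only D_A conducts: V_N = 10 − 0.7 = 9.3 V, so I_R = 9.3/0.82 = 11.3 mA.
Check D_B: its anode-to-cathode voltage is 8.8 − 9.3 = -0.5 V < 0.7 V, so it is off. The assumption is consistent.

Only D_A conducts; I_R ≈ 11 mA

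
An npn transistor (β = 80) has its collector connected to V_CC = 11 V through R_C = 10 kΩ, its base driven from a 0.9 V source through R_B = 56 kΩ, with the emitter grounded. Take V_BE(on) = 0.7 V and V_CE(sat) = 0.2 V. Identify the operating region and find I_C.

active; I_C ≈ 0.29 mA

Assume active. Base-emitter loop: I_B = (V_BB − V_BE)/R_B = (0.9 − 0.7)/56 = 0.00357 mA.
I_C = β·I_B = 80×0.00357 = 0.286 mA.
V_CE = V_CC − I_C·R_C = 11 − 0.286×10 = 8.14 V > V_CE(sat), so the active-region assumption holds.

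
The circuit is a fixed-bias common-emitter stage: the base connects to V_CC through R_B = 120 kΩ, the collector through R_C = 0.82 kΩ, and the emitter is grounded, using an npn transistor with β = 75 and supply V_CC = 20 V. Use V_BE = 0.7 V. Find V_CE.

V_CE ≈ 10 V

Base loop: V_CC = I_B·R_B + V_BE, so I_B = (20 − 0.7)/120 kΩ = 0.161 mA.
In the active region I_C = β·I_B = 75 × 0.161 = 12.1 mA.
Collector loop: V_CE = V_CC − I_C·R_C = 20 − 12.1×0.82 = 10.1 V.
Since V_CE = 10.1 V > V_CE(sat) ≈ 0.2 V, the transistor is in the active region as assumed.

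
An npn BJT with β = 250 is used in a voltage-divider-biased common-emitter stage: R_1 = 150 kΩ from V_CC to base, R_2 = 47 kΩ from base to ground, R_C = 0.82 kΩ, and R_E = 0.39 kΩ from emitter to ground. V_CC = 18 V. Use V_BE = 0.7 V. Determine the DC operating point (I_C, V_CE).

Thevenize the base divider: V_Th = V_CC·R_2/(R_1+R_2) = 18×47/197 = 4.29 V, R_Th = R_1‖R_2 = 35.8 kΩ.
Base-emitter loop: V_Th = I_B·R_Th + V_BE + (β+1)I_B·R_E, so I_B = (4.29 − 0.7) / (35.8 + 251×0.39) = 0.0269 mA.
I_C = β·I_B = 250×0.0269 = 6.72 mA, and I_E = (β+1)I_B = 6.75 mA.
V_CE = V_CC − I_C·R_C − I_E·R_E = 18 − 6.72×0.82 − 6.75×0.39 = 9.86 V.
V_CE = 9.86 V > 0.2 V confirms active-region operation.

I_C ≈ 6.7 mA, V_CE ≈ 9.9 V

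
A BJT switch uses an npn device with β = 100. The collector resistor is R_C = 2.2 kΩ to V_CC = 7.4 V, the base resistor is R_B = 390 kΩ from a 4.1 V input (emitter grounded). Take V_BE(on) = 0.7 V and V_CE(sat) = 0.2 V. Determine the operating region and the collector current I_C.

active; I_C ≈ 0.87 mA

Assume active. Base-emitter loop: I_B = (V_BB − V_BE)/R_B = (4.1 − 0.7)/390 = 0.00872 mA.
I_C = β·I_B = 100×0.00872 = 0.872 mA.
V_CE = V_CC − I_C·R_C = 7.4 − 0.872×2.2 = 5.48 V > V_CE(sat), so the active-region assumption holds.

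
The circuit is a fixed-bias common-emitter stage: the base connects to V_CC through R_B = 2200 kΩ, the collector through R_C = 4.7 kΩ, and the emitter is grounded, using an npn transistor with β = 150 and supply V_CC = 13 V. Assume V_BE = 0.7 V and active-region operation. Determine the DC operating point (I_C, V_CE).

I_C ≈ 0.84 mA, V_CE ≈ 9.1 V

Base loop: V_CC = I_B·R_B + V_BE, so I_B = (13 − 0.7)/2200 kΩ = 0.00559 mA.
In the active region I_C = β·I_B = 150 × 0.00559 = 0.839 mA.
Collector loop: V_CE = V_CC − I_C·R_C = 13 − 0.839×4.7 = 9.06 V.
Since V_CE = 9.06 V > V_CE(sat) ≈ 0.2 V, the transistor is in the active region as assumed.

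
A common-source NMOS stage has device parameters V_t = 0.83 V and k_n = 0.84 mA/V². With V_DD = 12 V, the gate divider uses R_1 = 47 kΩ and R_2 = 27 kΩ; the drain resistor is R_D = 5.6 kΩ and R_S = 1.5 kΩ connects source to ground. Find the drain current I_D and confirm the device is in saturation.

V_G = V_DD·R_2/(R_1+R_2) = 12×27/74 = 4.38 V.
Assume saturation: I_D = (k_n/2)(V_GS − V_t)² with V_GS = V_G − I_D·R_S = 4.38 − 1.5·I_D.
Substituting gives 0.945·I_D² − 5.47·I_D + 5.29 = 0, with roots I_D = 1.23 or 4.56 mA.
The root I_D = 4.56 mA gives V_GS = -2.47 V ≤ V_t, so take I_D = 1.23 mA.
Then V_GS = 2.54 V and V_DS = V_DD − I_D(R_D+R_S) = 12 − 1.23×7.1 = 3.29 V.
Saturation requires V_DS ≥ V_GS − V_t = 1.71 V; 3.29 ≥ 1.71 ✓.

I_D ≈ 1.2 mA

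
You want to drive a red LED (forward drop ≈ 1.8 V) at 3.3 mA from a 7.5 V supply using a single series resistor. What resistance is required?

R ≈ 1.7 kΩ

The resistor drops V_S − V_D = 7.5 − 1.8 = 5.7 V at 3.3 mA.
R = 5.7 V / 3.3 mA = 1.73 kΩ.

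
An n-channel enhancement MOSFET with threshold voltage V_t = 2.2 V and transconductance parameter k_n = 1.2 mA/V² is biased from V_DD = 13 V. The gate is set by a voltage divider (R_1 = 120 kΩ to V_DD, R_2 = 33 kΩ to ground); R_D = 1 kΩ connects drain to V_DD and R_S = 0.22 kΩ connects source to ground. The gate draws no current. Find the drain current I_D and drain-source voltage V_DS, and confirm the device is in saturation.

I_D ≈ 0.19 mA, V_DS ≈ 13 V

V_G = V_DD·R_2/(R_1+R_2) = 13×33/153 = 2.8 V.
Assume saturation: I_D = (k_n/2)(V_GS − V_t)² with V_GS = V_G − I_D·R_S = 2.8 − 0.22·I_D.
Substituting gives 0.029·I_D² − 1.16·I_D + 0.219 = 0, with roots I_D = 0.19 or 39.7 mA.
The root I_D = 39.7 mA gives V_GS = -5.94 V ≤ V_t, so take I_D = 0.19 mA.
Then V_GS = 2.76 V and V_DS = V_DD − I_D(R_D+R_S) = 13 − 0.19×1.22 = 12.8 V.
Saturation requires V_DS ≥ V_GS − V_t = 0.562 V; 12.8 ≥ 0.562 ✓.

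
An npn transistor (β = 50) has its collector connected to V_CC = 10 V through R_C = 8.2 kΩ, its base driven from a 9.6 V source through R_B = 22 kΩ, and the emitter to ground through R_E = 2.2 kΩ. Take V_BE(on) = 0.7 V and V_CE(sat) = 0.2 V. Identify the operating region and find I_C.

saturation; I_C ≈ 0.88 mA

Assume active: I_B = (9.6 − 0.7)/(22 + 51×2.2) = 0.0663 mA, I_C = β·I_B = 3.32 mA.
Then V_CE = 10 − 3.32×8.2 − 3.38×2.2 = -24.6 V < 0.2 V — the active assumption fails.
Re-solve with V_CE = 0.2 V. KCL at the emitter: V_E/R_E = (V_BB−0.7−V_E)/R_B + (V_CC−0.2−V_E)/R_C, giving V_E = 2.57 V.
I_C = (V_CC − 0.2 − V_E)/R_C = (9.8 − 2.57)/8.2 = 0.881 mA.
Check: I_B = (8.9 − 2.57)/22 = 0.288 mA, and β·I_B = 14.4 mA > I_C, confirming saturation.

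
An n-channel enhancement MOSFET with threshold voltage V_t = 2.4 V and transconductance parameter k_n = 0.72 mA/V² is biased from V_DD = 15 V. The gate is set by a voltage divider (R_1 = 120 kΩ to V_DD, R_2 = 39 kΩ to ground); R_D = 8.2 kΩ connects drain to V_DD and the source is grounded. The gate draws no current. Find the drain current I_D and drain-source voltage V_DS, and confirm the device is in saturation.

V_G = V_DD·R_2/(R_1+R_2) = 15×39/159 = 3.68 V. With the source grounded, V_GS = V_G = 3.68 V.
Assume saturation: I_D = (k_n/2)(V_GS − V_t)² = (0.72/2)×(3.68 − 2.4)² = 0.36×1.28² = 0.589 mA.
V_DS = V_DD − I_D·R_D = 15 − 0.589×8.2 = 10.2 V.
Saturation requires V_DS ≥ V_GS − V_t = 1.28 V; 10.2 ≥ 1.28 ✓.

I_D ≈ 0.59 mA, V_DS ≈ 10 V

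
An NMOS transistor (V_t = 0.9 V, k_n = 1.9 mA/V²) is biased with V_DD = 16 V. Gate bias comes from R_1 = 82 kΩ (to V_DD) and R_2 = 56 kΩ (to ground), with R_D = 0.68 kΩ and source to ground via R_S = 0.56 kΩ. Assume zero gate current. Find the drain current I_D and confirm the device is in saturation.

I_D ≈ 5.6 mA

V_G = V_DD·R_2/(R_1+R_2) = 16×56/138 = 6.49 V.
Assume saturation: I_D = (k_n/2)(V_GS − V_t)² with V_GS = V_G − I_D·R_S = 6.49 − 0.56·I_D.
Substituting gives 0.298·I_D² − 6.95·I_D + 29.7 = 0, with roots I_D = 5.64 or 17.7 mA.
The root I_D = 17.7 mA gives V_GS = -3.42 V ≤ V_t, so take I_D = 5.64 mA.
Then V_GS = 3.34 V and V_DS = V_DD − I_D(R_D+R_S) = 16 − 5.64×1.24 = 9.01 V.
Saturation requires V_DS ≥ V_GS − V_t = 2.44 V; 9.01 ≥ 2.44 ✓.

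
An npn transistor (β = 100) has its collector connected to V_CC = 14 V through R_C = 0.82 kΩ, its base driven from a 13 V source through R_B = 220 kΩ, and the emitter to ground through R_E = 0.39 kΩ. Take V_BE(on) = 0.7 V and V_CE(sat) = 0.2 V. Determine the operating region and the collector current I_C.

active; I_C ≈ 4.7 mA

Assume active. Base-emitter loop: I_B = (V_BB − V_BE)/(R_B + (β+1)R_E) = (13 − 0.7)/(220 + 101×0.39) = 0.0474 mA.
I_C = β·I_B = 100×0.0474 = 4.74 mA.
V_CE = V_CC − I_C·R_C − I_E·R_E = 14 − 4.74×0.82 − 4.79×0.39 = 8.24 V > V_CE(sat), so the active-region assumption holds.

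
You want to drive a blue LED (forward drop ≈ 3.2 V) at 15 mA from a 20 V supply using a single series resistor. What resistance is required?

The resistor drops V_S − V_D = 20 − 3.2 = 16.8 V at 15 mA.
R = 16.8 V / 15 mA = 1.12 kΩ.

R ≈ 1.1 kΩ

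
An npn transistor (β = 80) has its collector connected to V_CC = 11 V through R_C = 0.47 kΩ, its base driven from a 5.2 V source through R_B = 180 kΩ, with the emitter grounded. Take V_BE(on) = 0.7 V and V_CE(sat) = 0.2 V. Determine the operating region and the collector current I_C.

active; I_C ≈ 2 mA

Assume active. Base-emitter loop: I_B = (V_BB − V_BE)/R_B = (5.2 − 0.7)/180 = 0.025 mA.
I_C = β·I_B = 80×0.025 = 2 mA.
V_CE = V_CC − I_C·R_C = 11 − 2×0.47 = 10.1 V > V_CE(sat), so the active-region assumption holds.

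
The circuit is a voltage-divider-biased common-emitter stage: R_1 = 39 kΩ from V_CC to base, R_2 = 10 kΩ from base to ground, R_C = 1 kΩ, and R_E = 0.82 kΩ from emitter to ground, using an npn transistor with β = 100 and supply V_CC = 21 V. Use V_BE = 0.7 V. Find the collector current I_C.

I_C ≈ 3.9 mA

Thevenize the base divider: V_Th = V_CC·R_2/(R_1+R_2) = 21×10/49 = 4.29 V, R_Th = R_1‖R_2 = 7.96 kΩ.
Base-emitter loop: V_Th = I_B·R_Th + V_BE + (β+1)I_B·R_E, so I_B = (4.29 − 0.7) / (7.96 + 101×0.82) = 0.0395 mA.
I_C = β·I_B = 100×0.0395 = 3.95 mA, and I_E = (β+1)I_B = 3.99 mA.
V_CE = V_CC − I_C·R_C − I_E·R_E = 21 − 3.95×1 − 3.99×0.82 = 13.8 V.
V_CE = 13.8 V > 0.2 V confirms active-region operation.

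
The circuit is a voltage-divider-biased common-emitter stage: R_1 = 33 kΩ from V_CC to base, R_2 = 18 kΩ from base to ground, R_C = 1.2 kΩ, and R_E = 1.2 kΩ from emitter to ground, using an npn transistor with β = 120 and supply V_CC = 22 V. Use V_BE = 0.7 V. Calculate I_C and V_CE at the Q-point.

Thevenize the base divider: V_Th = V_CC·R_2/(R_1+R_2) = 22×18/51 = 7.76 V, R_Th = R_1‖R_2 = 11.6 kΩ.
Base-emitter loop: V_Th = I_B·R_Th + V_BE + (β+1)I_B·R_E, so I_B = (7.76 − 0.7) / (11.6 + 121×1.2) = 0.045 mA.
I_C = β·I_B = 120×0.045 = 5.41 mA, and I_E = (β+1)I_B = 5.45 mA.
V_CE = V_CC − I_C·R_C − I_E·R_E = 22 − 5.41×1.2 − 5.45×1.2 = 8.97 V.
V_CE = 8.97 V > 0.2 V confirms active-region operation.

I_C ≈ 5.4 mA, V_CE ≈ 9 V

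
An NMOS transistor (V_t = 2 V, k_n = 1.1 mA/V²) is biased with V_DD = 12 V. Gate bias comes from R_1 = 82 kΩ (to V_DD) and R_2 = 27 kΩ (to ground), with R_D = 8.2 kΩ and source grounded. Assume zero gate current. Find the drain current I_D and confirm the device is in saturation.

V_G = V_DD·R_2/(R_1+R_2) = 12×27/109 = 2.97 V. With the source grounded, V_GS = V_G = 2.97 V.
Assume saturation: I_D = (k_n/2)(V_GS − V_t)² = (1.1/2)×(2.97 − 2)² = 0.55×0.972² = 0.52 mA.
V_DS = V_DD − I_D·R_D = 12 − 0.52×8.2 = 7.73 V.
Saturation requires V_DS ≥ V_GS − V_t = 0.972 V; 7.73 ≥ 0.972 ✓.

I_D ≈ 0.52 mA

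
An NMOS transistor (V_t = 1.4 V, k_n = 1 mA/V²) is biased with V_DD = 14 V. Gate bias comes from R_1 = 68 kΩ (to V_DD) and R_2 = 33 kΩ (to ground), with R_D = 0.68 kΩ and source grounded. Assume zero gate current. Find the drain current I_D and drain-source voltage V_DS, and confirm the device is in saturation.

V_G = V_DD·R_2/(R_1+R_2) = 14×33/101 = 4.57 V. With the source grounded, V_GS = V_G = 4.57 V.
Assume saturation: I_D = (k_n/2)(V_GS − V_t)² = (1/2)×(4.57 − 1.4)² = 0.5×3.17² = 5.04 mA.
V_DS = V_DD − I_D·R_D = 14 − 5.04×0.68 = 10.6 V.
Saturation requires V_DS ≥ V_GS − V_t = 3.17 V; 10.6 ≥ 3.17 ✓.

I_D ≈ 5 mA, V_DS ≈ 11 V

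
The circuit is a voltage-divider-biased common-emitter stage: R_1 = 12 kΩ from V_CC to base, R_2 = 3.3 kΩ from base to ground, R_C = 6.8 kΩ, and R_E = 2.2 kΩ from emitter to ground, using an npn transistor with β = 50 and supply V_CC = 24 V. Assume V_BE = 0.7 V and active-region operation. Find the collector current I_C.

Thevenize the base divider: V_Th = V_CC·R_2/(R_1+R_2) = 24×3.3/15.3 = 5.18 V, R_Th = R_1‖R_2 = 2.59 kΩ.
Base-emitter loop: V_Th = I_B·R_Th + V_BE + (β+1)I_B·R_E, so I_B = (5.18 − 0.7) / (2.59 + 51×2.2) = 0.039 mA.
I_C = β·I_B = 50×0.039 = 1.95 mA, and I_E = (β+1)I_B = 1.99 mA.
V_CE = V_CC − I_C·R_C − I_E·R_E = 24 − 1.95×6.8 − 1.99×2.2 = 6.37 V.
V_CE = 6.37 V > 0.2 V confirms active-region operation.

I_C ≈ 1.9 mA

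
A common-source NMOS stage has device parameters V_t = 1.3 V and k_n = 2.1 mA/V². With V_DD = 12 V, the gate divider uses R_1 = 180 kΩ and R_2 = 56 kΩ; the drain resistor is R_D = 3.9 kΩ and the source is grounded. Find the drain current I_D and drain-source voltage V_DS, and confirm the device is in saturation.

V_G = V_DD·R_2/(R_1+R_2) = 12×56/236 = 2.85 V. With the source grounded, V_GS = V_G = 2.85 V.
Assume saturation: I_D = (k_n/2)(V_GS − V_t)² = (2.1/2)×(2.85 − 1.3)² = 1.05×1.55² = 2.51 mA.
V_DS = V_DD − I_D·R_D = 12 − 2.51×3.9 = 2.19 V.
Saturation requires V_DS ≥ V_GS − V_t = 1.55 V; 2.19 ≥ 1.55 ✓.

I_D ≈ 2.5 mA, V_DS ≈ 2.2 V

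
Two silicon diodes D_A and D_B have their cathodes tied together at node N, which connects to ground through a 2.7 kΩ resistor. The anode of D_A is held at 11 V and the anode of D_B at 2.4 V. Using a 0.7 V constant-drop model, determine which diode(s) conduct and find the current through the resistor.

Only D_A conducts; I_R ≈ 3.8 mA

Assume both conduct. Then node N would need to be at both 11−0.7 = 10.3 V and 2.4−0.7 = 1.7 V, which is impossible.
Assume only D_A conducts: V_N = 11 − 0.7 = 10.3 V, so I_R = 10.3/2.7 = 3.81 mA.
Check D_B: its anode-to-cathode voltage is 2.4 − 10.3 = -7.9 V < 0.7 V, so it is off. The assumption is consistent.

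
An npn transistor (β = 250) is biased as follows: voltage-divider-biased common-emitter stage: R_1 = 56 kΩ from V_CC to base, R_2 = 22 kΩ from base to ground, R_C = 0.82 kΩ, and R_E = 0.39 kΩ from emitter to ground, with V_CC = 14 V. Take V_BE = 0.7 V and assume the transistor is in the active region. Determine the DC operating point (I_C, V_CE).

I_C ≈ 7.1 mA, V_CE ≈ 5.3 V

Thevenize the base divider: V_Th = V_CC·R_2/(R_1+R_2) = 14×22/78 = 3.95 V, R_Th = R_1‖R_2 = 15.8 kΩ.
Base-emitter loop: V_Th = I_B·R_Th + V_BE + (β+1)I_B·R_E, so I_B = (3.95 − 0.7) / (15.8 + 251×0.39) = 0.0286 mA.
I_C = β·I_B = 250×0.0286 = 7.14 mA, and I_E = (β+1)I_B = 7.17 mA.
V_CE = V_CC − I_C·R_C − I_E·R_E = 14 − 7.14×0.82 − 7.17×0.39 = 5.34 V.
V_CE = 5.34 V > 0.2 V confirms active-region operation.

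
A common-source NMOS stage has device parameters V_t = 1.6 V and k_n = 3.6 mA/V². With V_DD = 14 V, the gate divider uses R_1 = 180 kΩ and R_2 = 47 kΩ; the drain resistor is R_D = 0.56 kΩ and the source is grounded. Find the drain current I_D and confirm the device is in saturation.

V_G = V_DD·R_2/(R_1+R_2) = 14×47/227 = 2.9 V. With the source grounded, V_GS = V_G = 2.9 V.
Assume saturation: I_D = (k_n/2)(V_GS − V_t)² = (3.6/2)×(2.9 − 1.6)² = 1.8×1.3² = 3.04 mA.
V_DS = V_DD − I_D·R_D = 14 − 3.04×0.56 = 12.3 V.
Saturation requires V_DS ≥ V_GS − V_t = 1.3 V; 12.3 ≥ 1.3 ✓.

I_D ≈ 3 mA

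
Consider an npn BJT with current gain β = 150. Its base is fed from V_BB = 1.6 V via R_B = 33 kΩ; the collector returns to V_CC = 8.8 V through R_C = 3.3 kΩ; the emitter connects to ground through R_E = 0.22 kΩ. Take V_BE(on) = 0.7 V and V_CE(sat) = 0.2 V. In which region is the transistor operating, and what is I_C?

active; I_C ≈ 2 mA

Assume active. Base-emitter loop: I_B = (V_BB − V_BE)/(R_B + (β+1)R_E) = (1.6 − 0.7)/(33 + 151×0.22) = 0.0136 mA.
I_C = β·I_B = 150×0.0136 = 2.04 mA.
V_CE = V_CC − I_C·R_C − I_E·R_E = 8.8 − 2.04×3.3 − 2.05×0.22 = 1.62 V > V_CE(sat), so the active-region assumption holds.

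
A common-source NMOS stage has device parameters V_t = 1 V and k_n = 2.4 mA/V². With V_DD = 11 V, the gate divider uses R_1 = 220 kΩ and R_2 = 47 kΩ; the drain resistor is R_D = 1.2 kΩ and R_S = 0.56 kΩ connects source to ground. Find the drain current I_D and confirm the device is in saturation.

I_D ≈ 0.51 mA

V_G = V_DD·R_2/(R_1+R_2) = 11×47/267 = 1.94 V.
Assume saturation: I_D = (k_n/2)(V_GS − V_t)² with V_GS = V_G − I_D·R_S = 1.94 − 0.56·I_D.
Substituting gives 0.376·I_D² − 2.26·I_D + 1.05 = 0, with roots I_D = 0.509 or 5.49 mA.
The root I_D = 5.49 mA gives V_GS = -1.14 V ≤ V_t, so take I_D = 0.509 mA.
Then V_GS = 1.65 V and V_DS = V_DD − I_D(R_D+R_S) = 11 − 0.509×1.76 = 10.1 V.
Saturation requires V_DS ≥ V_GS − V_t = 0.651 V; 10.1 ≥ 0.651 ✓.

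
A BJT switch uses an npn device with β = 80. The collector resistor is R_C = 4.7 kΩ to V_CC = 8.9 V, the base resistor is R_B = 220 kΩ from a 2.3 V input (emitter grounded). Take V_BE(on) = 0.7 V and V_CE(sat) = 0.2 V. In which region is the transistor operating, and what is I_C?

active; I_C ≈ 0.58 mA

Assume active. Base-emitter loop: I_B = (V_BB − V_BE)/R_B = (2.3 − 0.7)/220 = 0.00727 mA.
I_C = β·I_B = 80×0.00727 = 0.582 mA.
V_CE = V_CC − I_C·R_C = 8.9 − 0.582×4.7 = 6.17 V > V_CE(sat), so the active-region assumption holds.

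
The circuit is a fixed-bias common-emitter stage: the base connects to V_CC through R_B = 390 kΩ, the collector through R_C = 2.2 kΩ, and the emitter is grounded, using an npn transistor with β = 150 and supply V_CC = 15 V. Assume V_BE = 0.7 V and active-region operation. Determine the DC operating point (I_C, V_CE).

I_C ≈ 5.5 mA, V_CE ≈ 2.9 V

Base loop: V_CC = I_B·R_B + V_BE, so I_B = (15 − 0.7)/390 kΩ = 0.0367 mA.
In the active region I_C = β·I_B = 150 × 0.0367 = 5.5 mA.
Collector loop: V_CE = V_CC − I_C·R_C = 15 − 5.5×2.2 = 2.9 V.
Since V_CE = 2.9 V > V_CE(sat) ≈ 0.2 V, the transistor is in the active region as assumed.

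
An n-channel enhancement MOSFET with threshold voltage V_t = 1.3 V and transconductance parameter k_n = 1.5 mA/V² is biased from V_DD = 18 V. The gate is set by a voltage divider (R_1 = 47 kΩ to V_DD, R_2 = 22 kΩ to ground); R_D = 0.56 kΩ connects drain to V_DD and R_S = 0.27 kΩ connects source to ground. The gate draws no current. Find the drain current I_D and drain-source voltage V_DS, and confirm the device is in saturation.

I_D ≈ 6 mA, V_DS ≈ 13 V

V_G = V_DD·R_2/(R_1+R_2) = 18×22/69 = 5.74 V.
Assume saturation: I_D = (k_n/2)(V_GS − V_t)² with V_GS = V_G − I_D·R_S = 5.74 − 0.27·I_D.
Substituting gives 0.0547·I_D² − 2.8·I_D + 14.8 = 0, with roots I_D = 5.98 or 45.2 mA.
The root I_D = 45.2 mA gives V_GS = -6.46 V ≤ V_t, so take I_D = 5.98 mA.
Then V_GS = 4.12 V and V_DS = V_DD − I_D(R_D+R_S) = 18 − 5.98×0.83 = 13 V.
Saturation requires V_DS ≥ V_GS − V_t = 2.82 V; 13 ≥ 2.82 ✓.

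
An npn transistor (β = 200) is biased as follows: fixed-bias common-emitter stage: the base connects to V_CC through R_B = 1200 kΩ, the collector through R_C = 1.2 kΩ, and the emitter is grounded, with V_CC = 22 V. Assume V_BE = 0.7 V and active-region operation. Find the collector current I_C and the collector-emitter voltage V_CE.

Base loop: V_CC = I_B·R_B + V_BE, so I_B = (22 − 0.7)/1200 kΩ = 0.0178 mA.
In the active region I_C = β·I_B = 200 × 0.0178 = 3.55 mA.
Collector loop: V_CE = V_CC − I_C·R_C = 22 − 3.55×1.2 = 17.7 V.
Since V_CE = 17.7 V > V_CE(sat) ≈ 0.2 V, the transistor is in the active region as assumed.

I_C ≈ 3.6 mA, V_CE ≈ 18 V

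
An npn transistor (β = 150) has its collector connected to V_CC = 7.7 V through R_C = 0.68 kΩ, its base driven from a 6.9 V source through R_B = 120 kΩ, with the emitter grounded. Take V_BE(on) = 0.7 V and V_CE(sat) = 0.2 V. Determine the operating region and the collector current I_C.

Assume active. Base-emitter loop: I_B = (V_BB − V_BE)/R_B = (6.9 − 0.7)/120 = 0.0517 mA.
I_C = β·I_B = 150×0.0517 = 7.75 mA.
V_CE = V_CC − I_C·R_C = 7.7 − 7.75×0.68 = 2.43 V > V_CE(sat), so the active-region assumption holds.

active; I_C ≈ 7.8 mA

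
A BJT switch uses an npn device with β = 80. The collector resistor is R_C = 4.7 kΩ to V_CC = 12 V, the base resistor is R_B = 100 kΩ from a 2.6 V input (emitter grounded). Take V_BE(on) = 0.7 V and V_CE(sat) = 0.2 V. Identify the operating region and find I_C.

Assume active. Base-emitter loop: I_B = (V_BB − V_BE)/R_B = (2.6 − 0.7)/100 = 0.019 mA.
I_C = β·I_B = 80×0.019 = 1.52 mA.
V_CE = V_CC − I_C·R_C = 12 − 1.52×4.7 = 4.86 V > V_CE(sat), so the active-region assumption holds.

active; I_C ≈ 1.5 mA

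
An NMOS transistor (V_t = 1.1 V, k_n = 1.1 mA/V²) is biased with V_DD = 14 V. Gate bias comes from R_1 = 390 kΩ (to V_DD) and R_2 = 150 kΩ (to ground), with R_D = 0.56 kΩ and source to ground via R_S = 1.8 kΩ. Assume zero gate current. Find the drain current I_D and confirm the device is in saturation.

V_G = V_DD·R_2/(R_1+R_2) = 14×150/540 = 3.89 V.
Assume saturation: I_D = (k_n/2)(V_GS − V_t)² with V_GS = V_G − I_D·R_S = 3.89 − 1.8·I_D.
Substituting gives 1.78·I_D² − 6.52·I_D + 4.28 = 0, with roots I_D = 0.856 or 2.8 mA.
The root I_D = 2.8 mA gives V_GS = -1.16 V ≤ V_t, so take I_D = 0.856 mA.
Then V_GS = 2.35 V and V_DS = V_DD − I_D(R_D+R_S) = 14 − 0.856×2.36 = 12 V.
Saturation requires V_DS ≥ V_GS − V_t = 1.25 V; 12 ≥ 1.25 ✓.

I_D ≈ 0.86 mA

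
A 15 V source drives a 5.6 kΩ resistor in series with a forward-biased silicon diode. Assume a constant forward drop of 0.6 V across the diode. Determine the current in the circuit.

I ≈ 2.6 mA

KVL around the loop: 15 = V_D + I·R = 0.6 + I × 5.6 kΩ.
So I = (15 − 0.6) / 5.6 kΩ = 14.4 / 5.6 = 2.57 mA.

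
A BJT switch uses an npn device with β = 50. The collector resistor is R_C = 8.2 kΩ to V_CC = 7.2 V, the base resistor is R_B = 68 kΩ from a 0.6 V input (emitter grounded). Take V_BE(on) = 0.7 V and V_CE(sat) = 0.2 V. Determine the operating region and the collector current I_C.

cutoff; I_C ≈ 0

V_BB = 0.6 V ≤ V_BE(on) = 0.7 V, so the base-emitter junction is not forward biased.
The transistor is in cutoff: I_B = I_C = 0.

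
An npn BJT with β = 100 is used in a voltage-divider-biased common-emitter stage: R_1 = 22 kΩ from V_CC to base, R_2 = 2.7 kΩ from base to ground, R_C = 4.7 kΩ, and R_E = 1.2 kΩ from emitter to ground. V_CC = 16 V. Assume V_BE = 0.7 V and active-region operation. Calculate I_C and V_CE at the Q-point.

I_C ≈ 0.85 mA, V_CE ≈ 11 V

Thevenize the base divider: V_Th = V_CC·R_2/(R_1+R_2) = 16×2.7/24.7 = 1.75 V, R_Th = R_1‖R_2 = 2.4 kΩ.
Base-emitter loop: V_Th = I_B·R_Th + V_BE + (β+1)I_B·R_E, so I_B = (1.75 − 0.7) / (2.4 + 101×1.2) = 0.00849 mA.
I_C = β·I_B = 100×0.00849 = 0.849 mA, and I_E = (β+1)I_B = 0.857 mA.
V_CE = V_CC − I_C·R_C − I_E·R_E = 16 − 0.849×4.7 − 0.857×1.2 = 11 V.
V_CE = 11 V > 0.2 V confirms active-region operation.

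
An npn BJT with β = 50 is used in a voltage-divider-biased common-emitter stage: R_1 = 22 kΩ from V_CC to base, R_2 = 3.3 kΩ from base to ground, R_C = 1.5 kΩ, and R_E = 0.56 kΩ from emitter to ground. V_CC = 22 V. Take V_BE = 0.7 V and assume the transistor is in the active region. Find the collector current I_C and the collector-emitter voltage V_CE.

Thevenize the base divider: V_Th = V_CC·R_2/(R_1+R_2) = 22×3.3/25.3 = 2.87 V, R_Th = R_1‖R_2 = 2.87 kΩ.
Base-emitter loop: V_Th = I_B·R_Th + V_BE + (β+1)I_B·R_E, so I_B = (2.87 − 0.7) / (2.87 + 51×0.56) = 0.069 mA.
I_C = β·I_B = 50×0.069 = 3.45 mA, and I_E = (β+1)I_B = 3.52 mA.
V_CE = V_CC − I_C·R_C − I_E·R_E = 22 − 3.45×1.5 − 3.52×0.56 = 14.9 V.
V_CE = 14.9 V > 0.2 V confirms active-region operation.

I_C ≈ 3.5 mA, V_CE ≈ 15 V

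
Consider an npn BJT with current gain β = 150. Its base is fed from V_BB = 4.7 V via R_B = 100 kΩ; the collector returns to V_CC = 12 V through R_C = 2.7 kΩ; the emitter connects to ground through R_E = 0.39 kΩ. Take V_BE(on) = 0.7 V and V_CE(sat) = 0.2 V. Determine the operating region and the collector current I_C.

Assume active. Base-emitter loop: I_B = (V_BB − V_BE)/(R_B + (β+1)R_E) = (4.7 − 0.7)/(100 + 151×0.39) = 0.0252 mA.
I_C = β·I_B = 150×0.0252 = 3.78 mA.
V_CE = V_CC − I_C·R_C − I_E·R_E = 12 − 3.78×2.7 − 3.8×0.39 = 0.322 V > V_CE(sat), so the active-region assumption holds.

active; I_C ≈ 3.8 mA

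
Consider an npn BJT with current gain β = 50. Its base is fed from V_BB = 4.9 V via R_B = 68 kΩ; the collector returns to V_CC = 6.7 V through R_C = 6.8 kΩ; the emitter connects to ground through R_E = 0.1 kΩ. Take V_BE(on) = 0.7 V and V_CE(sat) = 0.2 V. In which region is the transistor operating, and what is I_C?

saturation; I_C ≈ 0.94 mA

Assume active: I_B = (4.9 − 0.7)/(68 + 51×0.1) = 0.0575 mA, I_C = β·I_B = 2.87 mA.
Then V_CE = 6.7 − 2.87×6.8 − 2.93×0.1 = -13.1 V < 0.2 V — the active assumption fails.
Re-solve with V_CE = 0.2 V. KCL at the emitter: V_E/R_E = (V_BB−0.7−V_E)/R_B + (V_CC−0.2−V_E)/R_C, giving V_E = 0.1 V.
I_C = (V_CC − 0.2 − V_E)/R_C = (6.5 − 0.1)/6.8 = 0.941 mA.
Check: I_B = (4.2 − 0.1)/68 = 0.0603 mA, and β·I_B = 3.01 mA > I_C, confirming saturation.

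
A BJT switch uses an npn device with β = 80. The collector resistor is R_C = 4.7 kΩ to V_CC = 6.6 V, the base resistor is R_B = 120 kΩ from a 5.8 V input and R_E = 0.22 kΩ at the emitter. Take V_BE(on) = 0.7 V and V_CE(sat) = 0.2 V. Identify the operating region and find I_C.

Assume active: I_B = (5.8 − 0.7)/(120 + 81×0.22) = 0.037 mA, I_C = β·I_B = 2.96 mA.
Then V_CE = 6.6 − 2.96×4.7 − 3×0.22 = -7.97 V < 0.2 V — the active assumption fails.
Re-solve with V_CE = 0.2 V. KCL at the emitter: V_E/R_E = (V_BB−0.7−V_E)/R_B + (V_CC−0.2−V_E)/R_C, giving V_E = 0.295 V.
I_C = (V_CC − 0.2 − V_E)/R_C = (6.4 − 0.295)/4.7 = 1.3 mA.
Check: I_B = (5.1 − 0.295)/120 = 0.04 mA, and β·I_B = 3.2 mA > I_C, confirming saturation.

saturation; I_C ≈ 1.3 mA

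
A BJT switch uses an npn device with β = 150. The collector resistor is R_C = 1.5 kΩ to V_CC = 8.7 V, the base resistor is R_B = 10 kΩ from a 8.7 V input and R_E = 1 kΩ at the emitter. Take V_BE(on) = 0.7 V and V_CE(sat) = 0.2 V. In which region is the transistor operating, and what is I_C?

saturation; I_C ≈ 3.2 mA

Assume active: I_B = (8.7 − 0.7)/(10 + 151×1) = 0.0497 mA, I_C = β·I_B = 7.45 mA.
Then V_CE = 8.7 − 7.45×1.5 − 7.5×1 = -9.98 V < 0.2 V — the active assumption fails.
Re-solve with V_CE = 0.2 V. KCL at the emitter: V_E/R_E = (V_BB−0.7−V_E)/R_B + (V_CC−0.2−V_E)/R_C, giving V_E = 3.66 V.
I_C = (V_CC − 0.2 − V_E)/R_C = (8.5 − 3.66)/1.5 = 3.23 mA.
Check: I_B = (8 − 3.66)/10 = 0.434 mA, and β·I_B = 65.1 mA > I_C, confirming saturation.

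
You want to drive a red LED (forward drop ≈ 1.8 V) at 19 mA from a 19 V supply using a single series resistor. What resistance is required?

R ≈ 0.91 kΩ

The resistor drops V_S − V_D = 19 − 1.8 = 17.2 V at 19 mA.
R = 17.2 V / 19 mA = 0.905 kΩ.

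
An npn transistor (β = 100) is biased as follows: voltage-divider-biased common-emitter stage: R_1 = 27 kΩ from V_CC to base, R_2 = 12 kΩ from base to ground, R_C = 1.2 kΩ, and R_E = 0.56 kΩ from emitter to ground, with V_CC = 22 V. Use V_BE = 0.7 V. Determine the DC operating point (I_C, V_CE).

Thevenize the base divider: V_Th = V_CC·R_2/(R_1+R_2) = 22×12/39 = 6.77 V, R_Th = R_1‖R_2 = 8.31 kΩ.
Base-emitter loop: V_Th = I_B·R_Th + V_BE + (β+1)I_B·R_E, so I_B = (6.77 − 0.7) / (8.31 + 101×0.56) = 0.0936 mA.
I_C = β·I_B = 100×0.0936 = 9.36 mA, and I_E = (β+1)I_B = 9.45 mA.
V_CE = V_CC − I_C·R_C − I_E·R_E = 22 − 9.36×1.2 − 9.45×0.56 = 5.48 V.
V_CE = 5.48 V > 0.2 V confirms active-region operation.

I_C ≈ 9.4 mA, V_CE ≈ 5.5 V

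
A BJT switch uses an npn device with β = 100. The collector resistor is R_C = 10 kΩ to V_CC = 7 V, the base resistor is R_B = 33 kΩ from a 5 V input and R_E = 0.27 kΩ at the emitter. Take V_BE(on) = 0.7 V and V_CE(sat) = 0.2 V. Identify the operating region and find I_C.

Assume active: I_B = (5 − 0.7)/(33 + 101×0.27) = 0.0713 mA, I_C = β·I_B = 7.13 mA.
Then V_CE = 7 − 7.13×10 − 7.21×0.27 = -66.3 V < 0.2 V — the active assumption fails.
Re-solve with V_CE = 0.2 V. KCL at the emitter: V_E/R_E = (V_BB−0.7−V_E)/R_B + (V_CC−0.2−V_E)/R_C, giving V_E = 0.211 V.
I_C = (V_CC − 0.2 − V_E)/R_C = (6.8 − 0.211)/10 = 0.659 mA.
Check: I_B = (4.3 − 0.211)/33 = 0.124 mA, and β·I_B = 12.4 mA > I_C, confirming saturation.

saturation; I_C ≈ 0.66 mA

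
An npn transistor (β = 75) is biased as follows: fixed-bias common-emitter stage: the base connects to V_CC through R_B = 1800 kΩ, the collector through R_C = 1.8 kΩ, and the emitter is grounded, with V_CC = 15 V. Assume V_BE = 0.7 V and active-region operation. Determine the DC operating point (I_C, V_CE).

I_C ≈ 0.6 mA, V_CE ≈ 14 V

Base loop: V_CC = I_B·R_B + V_BE, so I_B = (15 − 0.7)/1800 kΩ = 0.00794 mA.
In the active region I_C = β·I_B = 75 × 0.00794 = 0.596 mA.
Collector loop: V_CE = V_CC − I_C·R_C = 15 − 0.596×1.8 = 13.9 V.
Since V_CE = 13.9 V > V_CE(sat) ≈ 0.2 V, the transistor is in the active region as assumed.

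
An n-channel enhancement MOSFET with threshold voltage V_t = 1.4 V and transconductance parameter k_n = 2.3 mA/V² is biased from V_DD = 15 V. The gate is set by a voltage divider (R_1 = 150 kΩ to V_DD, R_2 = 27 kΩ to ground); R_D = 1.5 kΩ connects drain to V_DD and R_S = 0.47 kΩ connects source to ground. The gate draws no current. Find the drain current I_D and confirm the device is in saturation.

V_G = V_DD·R_2/(R_1+R_2) = 15×27/177 = 2.29 V.
Assume saturation: I_D = (k_n/2)(V_GS − V_t)² with V_GS = V_G − I_D·R_S = 2.29 − 0.47·I_D.
Substituting gives 0.254·I_D² − 1.96·I_D + 0.907 = 0, with roots I_D = 0.494 or 7.22 mA.
The root I_D = 7.22 mA gives V_GS = -1.11 V ≤ V_t, so take I_D = 0.494 mA.
Then V_GS = 2.06 V and V_DS = V_DD − I_D(R_D+R_S) = 15 − 0.494×1.97 = 14 V.
Saturation requires V_DS ≥ V_GS − V_t = 0.656 V; 14 ≥ 0.656 ✓.

I_D ≈ 0.49 mA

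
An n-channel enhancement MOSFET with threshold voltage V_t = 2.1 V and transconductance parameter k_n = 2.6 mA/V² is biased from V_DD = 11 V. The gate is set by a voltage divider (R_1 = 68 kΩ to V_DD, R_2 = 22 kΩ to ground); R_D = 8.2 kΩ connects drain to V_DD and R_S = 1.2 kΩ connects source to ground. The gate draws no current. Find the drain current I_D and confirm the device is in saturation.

V_G = V_DD·R_2/(R_1+R_2) = 11×22/90 = 2.69 V.
Assume saturation: I_D = (k_n/2)(V_GS − V_t)² with V_GS = V_G − I_D·R_S = 2.69 − 1.2·I_D.
Substituting gives 1.87·I_D² − 2.84·I_D + 0.451 = 0, with roots I_D = 0.18 or 1.34 mA.
The root I_D = 1.34 mA gives V_GS = 1.09 V ≤ V_t, so take I_D = 0.18 mA.
Then V_GS = 2.47 V and V_DS = V_DD − I_D(R_D+R_S) = 11 − 0.18×9.4 = 9.3 V.
Saturation requires V_DS ≥ V_GS − V_t = 0.372 V; 9.3 ≥ 0.372 ✓.

I_D ≈ 0.18 mA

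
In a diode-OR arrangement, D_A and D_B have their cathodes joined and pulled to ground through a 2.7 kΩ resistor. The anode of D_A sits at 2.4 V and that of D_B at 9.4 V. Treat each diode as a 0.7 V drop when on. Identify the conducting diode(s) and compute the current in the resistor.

Only D_B conducts; I_R ≈ 3.2 mA

Assume both conduct. Then node N would need to be at both 2.4−0.7 = 1.7 V and 9.4−0.7 = 8.7 V, which is impossible.
Assume only D_B conducts: V_N = 9.4 − 0.7 = 8.7 V, so I_R = 8.7/2.7 = 3.22 mA.
Check D_A: its anode-to-cathode voltage is 2.4 − 8.7 = -6.3 V < 0.7 V, so it is off. The assumption is consistent.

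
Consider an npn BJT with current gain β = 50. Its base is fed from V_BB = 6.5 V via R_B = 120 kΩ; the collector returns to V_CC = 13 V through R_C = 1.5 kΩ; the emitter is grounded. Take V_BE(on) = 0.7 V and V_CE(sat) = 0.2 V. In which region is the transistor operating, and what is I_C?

Assume active. Base-emitter loop: I_B = (V_BB − V_BE)/R_B = (6.5 − 0.7)/120 = 0.0483 mA.
I_C = β·I_B = 50×0.0483 = 2.42 mA.
V_CE = V_CC − I_C·R_C = 13 − 2.42×1.5 = 9.38 V > V_CE(sat), so the active-region assumption holds.

active; I_C ≈ 2.4 mA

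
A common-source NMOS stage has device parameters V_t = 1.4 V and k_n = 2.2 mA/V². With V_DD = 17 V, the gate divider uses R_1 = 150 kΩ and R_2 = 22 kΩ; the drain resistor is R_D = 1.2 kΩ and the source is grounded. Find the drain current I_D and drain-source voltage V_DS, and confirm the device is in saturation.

I_D ≈ 0.66 mA, V_DS ≈ 16 V

V_G = V_DD·R_2/(R_1+R_2) = 17×22/172 = 2.17 V. With the source grounded, V_GS = V_G = 2.17 V.
Assume saturation: I_D = (k_n/2)(V_GS − V_t)² = (2.2/2)×(2.17 − 1.4)² = 1.1×0.774² = 0.66 mA.
V_DS = V_DD − I_D·R_D = 17 − 0.66×1.2 = 16.2 V.
Saturation requires V_DS ≥ V_GS − V_t = 0.774 V; 16.2 ≥ 0.774 ✓.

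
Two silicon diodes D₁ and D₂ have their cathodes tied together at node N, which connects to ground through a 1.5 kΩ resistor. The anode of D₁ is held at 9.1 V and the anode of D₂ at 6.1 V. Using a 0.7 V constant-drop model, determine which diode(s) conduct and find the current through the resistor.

Assume both conduct. Then node N would need to be at both 9.1−0.7 = 8.4 V and 6.1−0.7 = 5.4 V, which is impossible.
Assume only D₁ conducts: V_N = 9.1 − 0.7 = 8.4 V, so I_R = 8.4/1.5 = 5.6 mA.
Check D₂: its anode-to-cathode voltage is 6.1 − 8.4 = -2.3 V < 0.7 V, so it is off. The assumption is consistent.

Only D₁ conducts; I_R ≈ 5.6 mA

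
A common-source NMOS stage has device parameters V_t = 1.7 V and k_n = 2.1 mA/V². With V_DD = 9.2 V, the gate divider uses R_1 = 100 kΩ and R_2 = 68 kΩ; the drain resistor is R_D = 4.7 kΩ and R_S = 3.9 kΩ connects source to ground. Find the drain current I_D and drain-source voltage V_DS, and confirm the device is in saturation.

I_D ≈ 0.37 mA, V_DS ≈ 6 V

V_G = V_DD·R_2/(R_1+R_2) = 9.2×68/168 = 3.72 V.
Assume saturation: I_D = (k_n/2)(V_GS − V_t)² with V_GS = V_G − I_D·R_S = 3.72 − 3.9·I_D.
Substituting gives 16·I_D² − 17.6·I_D + 4.3 = 0, with roots I_D = 0.367 or 0.733 mA.
The root I_D = 0.733 mA gives V_GS = 0.864 V ≤ V_t, so take I_D = 0.367 mA.
Then V_GS = 2.29 V and V_DS = V_DD − I_D(R_D+R_S) = 9.2 − 0.367×8.6 = 6.04 V.
Saturation requires V_DS ≥ V_GS − V_t = 0.591 V; 6.04 ≥ 0.591 ✓.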